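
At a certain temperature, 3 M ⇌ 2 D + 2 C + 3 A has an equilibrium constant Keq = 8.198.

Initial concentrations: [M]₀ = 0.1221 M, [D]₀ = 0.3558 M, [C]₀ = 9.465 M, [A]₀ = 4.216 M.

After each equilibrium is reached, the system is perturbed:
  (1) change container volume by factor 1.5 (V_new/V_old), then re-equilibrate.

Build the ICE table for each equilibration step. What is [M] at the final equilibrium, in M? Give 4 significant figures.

Q₀ = 4.6688e+05 vs Keq = 8.198 ⇒ Q>K, reverse
Step 1:
                    M           D           C           A
  init         0.1221      0.3558       9.465       4.216
  Δ            0.5014     -0.3342     -0.3342     -0.5014
  eq           0.6235     0.02156       9.131       3.715
  solve Keq expr → x = -0.1671; check Q = 8.198
Then change container volume by factor 1.5 (V_new/V_old).
Step 2:
                    M           D           C           A
  init         0.4156     0.01437       6.087       2.476
  Δ          -0.02238     0.01492     0.01492     0.02238
  eq           0.3933     0.02929       6.102       2.499
  solve Keq expr → x = 0.00746; check Q = 8.198

[M]_eq = 0.3933 M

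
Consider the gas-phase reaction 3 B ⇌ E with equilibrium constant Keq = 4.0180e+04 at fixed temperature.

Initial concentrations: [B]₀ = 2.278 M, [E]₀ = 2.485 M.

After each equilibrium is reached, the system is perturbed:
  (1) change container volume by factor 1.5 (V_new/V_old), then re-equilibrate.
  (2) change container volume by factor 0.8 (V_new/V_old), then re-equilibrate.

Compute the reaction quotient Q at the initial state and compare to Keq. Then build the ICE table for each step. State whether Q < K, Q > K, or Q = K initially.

Q₀ = 0.2102 vs Keq = 4.0180e+04 ⇒ Q<K, forward
Step 1:
                    B           E
  Initial       2.278       2.485
  Change       -2.235      0.7449
  Equil       0.04316        3.23
  solve Keq expr → x = 0.7449; check Q = 4.0180e+04
Then change container volume by factor 1.5 (V_new/V_old).
Step 2:
                    B           E
  Initial     0.02877       2.153
  Change     0.008913   -0.002971
  Equil       0.03768        2.15
  solve Keq expr → x = -0.002971; check Q = 4.0180e+04
Then change container volume by factor 0.8 (V_new/V_old).
Step 3:
                    B           E
  Initial     0.04711       2.688
  Change      -0.0065    0.002167
  Equil       0.04061        2.69
  solve Keq expr → x = 0.002167; check Q = 4.0180e+04

Q₀ = 0.2102; Q < K (proceeds forward)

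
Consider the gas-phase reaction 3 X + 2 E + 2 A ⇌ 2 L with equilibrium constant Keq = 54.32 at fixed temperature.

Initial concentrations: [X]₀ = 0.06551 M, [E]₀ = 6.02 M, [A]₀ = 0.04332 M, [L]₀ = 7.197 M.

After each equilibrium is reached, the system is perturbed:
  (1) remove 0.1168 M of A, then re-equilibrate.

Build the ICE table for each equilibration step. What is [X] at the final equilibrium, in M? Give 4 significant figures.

Q₀ = 2.7090e+06 vs Keq = 54.32 ⇒ Q>K, reverse
Step 1:
                   X          E          A          L
  Initial    0.06551       6.02    0.04332      7.197
  Change      0.4811     0.3208     0.3208    -0.3208
  Equil       0.5466      6.341     0.3641      6.876
  solve Keq expr → x = -0.1604; check Q = 54.32
Then remove 0.1168 M of A.
Step 2:
                   X          E          A          L
  Initial     0.5466      6.341     0.2473      6.876
  Change     0.07391    0.04927    0.04927   -0.04927
  Equil       0.6205       6.39     0.2965      6.827
  solve Keq expr → x = -0.02464; check Q = 54.32

[X]_eq = 0.6205 M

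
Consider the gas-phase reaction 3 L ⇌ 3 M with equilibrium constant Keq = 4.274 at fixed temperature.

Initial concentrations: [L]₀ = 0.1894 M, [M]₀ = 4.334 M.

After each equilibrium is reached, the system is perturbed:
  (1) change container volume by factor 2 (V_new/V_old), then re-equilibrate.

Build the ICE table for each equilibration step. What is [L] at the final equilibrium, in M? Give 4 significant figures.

Q₀ = 1.1982e+04 vs Keq = 4.274 ⇒ Q>K, reverse
Step 1:
                  L         M
  init       0.1894     4.334
  Δ           1.535    -1.535
  eq          1.725     2.799
  solve Keq expr → x = -0.5117; check Q = 4.274
Then change container volume by factor 2 (V_new/V_old).
Step 2:
                  L         M
  init       0.8623     1.399
  Δ               0         0
  eq         0.8623     1.399
  solve Keq expr → x = 0; check Q = 4.274

[L]_eq = 0.8623 M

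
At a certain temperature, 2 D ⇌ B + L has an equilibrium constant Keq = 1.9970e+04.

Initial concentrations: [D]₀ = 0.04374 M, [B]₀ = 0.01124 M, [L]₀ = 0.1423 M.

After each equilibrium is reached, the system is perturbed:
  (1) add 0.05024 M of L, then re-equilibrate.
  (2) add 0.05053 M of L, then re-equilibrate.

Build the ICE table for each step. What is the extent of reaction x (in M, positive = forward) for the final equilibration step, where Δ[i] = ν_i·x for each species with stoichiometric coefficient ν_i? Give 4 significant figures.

x = -3.2957e-05 M

Q₀ = 0.836 vs Keq = 1.9970e+04 ⇒ Q<K, forward
Step 1:
                    D           B           L
  Initial     0.04374     0.01124      0.1423
  Change     -0.04322     0.02161     0.02161
  Equil    5.1926e-04     0.03285      0.1639
  solve Keq expr → x = 0.02161; check Q = 1.9970e+04
Then add 0.05024 M of L.
Step 2:
                    D           B           L
  Initial  5.1926e-04     0.03285      0.2142
  Change   7.3883e-05 -3.6941e-05 -3.6941e-05
  Equil    5.9314e-04     0.03281      0.2141
  solve Keq expr → x = -3.6941e-05; check Q = 1.9970e+04
Then add 0.05053 M of L.
Step 3:
                    D           B           L
  Initial  5.9314e-04     0.03281      0.2646
  Change   6.5914e-05 -3.2957e-05 -3.2957e-05
  Equil    6.5906e-04     0.03278      0.2646
  solve Keq expr → x = -3.2957e-05; check Q = 1.9970e+04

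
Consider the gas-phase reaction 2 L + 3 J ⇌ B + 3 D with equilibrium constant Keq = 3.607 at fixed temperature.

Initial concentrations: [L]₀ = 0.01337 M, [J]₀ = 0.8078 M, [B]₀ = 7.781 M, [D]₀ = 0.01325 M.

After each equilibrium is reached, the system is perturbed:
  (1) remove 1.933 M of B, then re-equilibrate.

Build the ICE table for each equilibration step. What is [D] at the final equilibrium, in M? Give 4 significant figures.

Q₀ = 0.1921 vs Keq = 3.607 ⇒ Q<K, forward
Step 1:
                   L          J          B          D
  Initial    0.01337     0.8078      7.781    0.01325
  Change   -0.006315  -0.009473   0.003158   0.009473
  Equil     0.007055     0.7983      7.784    0.02272
  solve Keq expr → x = 0.003158; check Q = 3.607
Then remove 1.933 M of B.
Step 2:
                   L          J          B          D
  Initial   0.007055     0.7983      5.851    0.02272
  Change  -5.7570e-04 -8.6355e-04 2.8785e-04 8.6355e-04
  Equil     0.006479     0.7975      5.851    0.02359
  solve Keq expr → x = 2.8785e-04; check Q = 3.607

[D]_eq = 0.02359 M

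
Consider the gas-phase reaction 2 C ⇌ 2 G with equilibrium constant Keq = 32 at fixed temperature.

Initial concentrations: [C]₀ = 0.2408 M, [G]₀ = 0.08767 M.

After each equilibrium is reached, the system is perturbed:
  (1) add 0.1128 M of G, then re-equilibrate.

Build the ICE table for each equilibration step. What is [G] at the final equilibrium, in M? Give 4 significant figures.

Q₀ = 0.1326 vs Keq = 32 ⇒ Q<K, forward
Step 1:
                    C           G
  Initial      0.2408     0.08767
  Change      -0.1915      0.1915
  Equil       0.04934      0.2791
  solve Keq expr → x = 0.09573; check Q = 32
Then add 0.1128 M of G.
Step 2:
                    C           G
  Initial     0.04934      0.3919
  Change      0.01694    -0.01694
  Equil       0.06629       0.375
  solve Keq expr → x = -0.008472; check Q = 32

[G]_eq = 0.375 M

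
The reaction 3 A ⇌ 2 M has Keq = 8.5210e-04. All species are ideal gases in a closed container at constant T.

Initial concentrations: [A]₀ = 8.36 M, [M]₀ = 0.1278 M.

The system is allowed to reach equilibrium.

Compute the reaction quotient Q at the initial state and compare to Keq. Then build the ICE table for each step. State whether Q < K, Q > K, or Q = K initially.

Q₀ = 2.7954e-05 vs Keq = 8.5210e-04 ⇒ Q<K, forward
Step 1:
                   A          M
  Initial       8.36     0.1278
  Change      -0.731     0.4873
  Equil        7.629     0.6151
  solve Keq expr → x = 0.2437; check Q = 8.5210e-04

Q₀ = 2.7954e-05; Q < K (proceeds forward)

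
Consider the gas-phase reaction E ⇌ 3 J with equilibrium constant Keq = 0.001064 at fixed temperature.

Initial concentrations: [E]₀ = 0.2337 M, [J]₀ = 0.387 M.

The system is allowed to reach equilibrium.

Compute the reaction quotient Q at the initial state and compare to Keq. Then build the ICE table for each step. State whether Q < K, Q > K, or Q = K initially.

Q₀ = 0.248; Q > K (proceeds reverse)

Q₀ = 0.248 vs Keq = 0.001064 ⇒ Q>K, reverse
Step 1:
                   E          J
  init        0.2337      0.387
  Δ           0.1053    -0.3158
  eq           0.339    0.07118
  solve Keq expr → x = -0.1053; check Q = 0.001064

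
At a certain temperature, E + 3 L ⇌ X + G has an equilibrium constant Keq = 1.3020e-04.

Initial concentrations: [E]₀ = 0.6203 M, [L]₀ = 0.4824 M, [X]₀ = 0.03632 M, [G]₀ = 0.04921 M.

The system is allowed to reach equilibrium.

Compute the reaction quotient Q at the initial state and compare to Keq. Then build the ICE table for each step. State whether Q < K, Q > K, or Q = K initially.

Q₀ = 0.02567; Q > K (proceeds reverse)

Q₀ = 0.02567 vs Keq = 1.3020e-04 ⇒ Q>K, reverse
Step 1:
                   E          L          X          G
  I           0.6203     0.4824    0.03632    0.04921
  C          0.03509     0.1053   -0.03509   -0.03509
  E           0.6554     0.5877   0.001227    0.01412
  solve Keq expr → x = -0.03509; check Q = 1.3020e-04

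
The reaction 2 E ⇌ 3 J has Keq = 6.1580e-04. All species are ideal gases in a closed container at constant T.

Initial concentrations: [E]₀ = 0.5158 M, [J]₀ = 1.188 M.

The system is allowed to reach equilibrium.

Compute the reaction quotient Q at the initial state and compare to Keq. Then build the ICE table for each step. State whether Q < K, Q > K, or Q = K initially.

Q₀ = 6.302; Q > K (proceeds reverse)

Q₀ = 6.302 vs Keq = 6.1580e-04 ⇒ Q>K, reverse
Step 1:
                   E          J
  init        0.5158      1.188
  Δ           0.7265      -1.09
  eq           1.242    0.09832
  solve Keq expr → x = -0.3632; check Q = 6.1580e-04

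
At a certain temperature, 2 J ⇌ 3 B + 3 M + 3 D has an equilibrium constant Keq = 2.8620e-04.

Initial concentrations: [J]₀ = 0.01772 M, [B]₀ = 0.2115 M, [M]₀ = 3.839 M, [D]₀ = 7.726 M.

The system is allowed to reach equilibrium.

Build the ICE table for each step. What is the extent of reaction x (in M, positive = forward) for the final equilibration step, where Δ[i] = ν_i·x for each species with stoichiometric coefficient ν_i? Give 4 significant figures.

x = -0.07026 M

Q₀ = 7.8618e+05 vs Keq = 2.8620e-04 ⇒ Q>K, reverse
Step 1:
                    J           B           M           D
  Initial     0.01772      0.2115       3.839       7.726
  Change       0.1405     -0.2108     -0.2108     -0.2108
  Equil        0.1582  7.0710e-04       3.628       7.515
  solve Keq expr → x = -0.07026; check Q = 2.8620e-04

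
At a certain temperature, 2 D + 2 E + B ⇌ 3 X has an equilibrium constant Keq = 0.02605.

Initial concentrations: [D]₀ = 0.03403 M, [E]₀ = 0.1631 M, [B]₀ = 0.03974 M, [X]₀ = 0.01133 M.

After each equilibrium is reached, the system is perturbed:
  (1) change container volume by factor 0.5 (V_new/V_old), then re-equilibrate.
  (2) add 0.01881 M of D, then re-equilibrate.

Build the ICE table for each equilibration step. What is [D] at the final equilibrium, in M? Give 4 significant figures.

[D]_eq = 0.09346 M

Q₀ = 1.188 vs Keq = 0.02605 ⇒ Q>K, reverse
Step 1:
                  D         E         B         X
  init      0.03403    0.1631   0.03974   0.01133
  Δ        0.005133  0.005133  0.002567   -0.0077
  eq        0.03916    0.1682   0.04231   0.00363
  solve Keq expr → x = -0.002567; check Q = 0.02605
Then change container volume by factor 0.5 (V_new/V_old).
Step 2:
                  D         E         B         X
  init      0.07833    0.3365   0.08461   0.00726
  Δ       -0.002595 -0.002595 -0.001298  0.003893
  eq        0.07573    0.3339   0.08332   0.01115
  solve Keq expr → x = 0.001298; check Q = 0.02605
Then add 0.01881 M of D.
Step 3:
                  D         E         B         X
  init      0.09454    0.3339   0.08332   0.01115
  Δ       -0.001082 -0.001082 -5.4113e-04  0.001623
  eq        0.09346    0.3328   0.08277   0.01278
  solve Keq expr → x = 5.4113e-04; check Q = 0.02605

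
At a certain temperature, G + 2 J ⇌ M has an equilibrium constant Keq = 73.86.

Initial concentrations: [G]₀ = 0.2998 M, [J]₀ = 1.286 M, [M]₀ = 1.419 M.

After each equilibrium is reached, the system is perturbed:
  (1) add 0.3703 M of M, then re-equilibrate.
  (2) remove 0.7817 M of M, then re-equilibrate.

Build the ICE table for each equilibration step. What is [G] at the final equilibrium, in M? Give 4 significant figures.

[G]_eq = 0.03088 M

Q₀ = 2.862 vs Keq = 73.86 ⇒ Q<K, forward
Step 1:
                    G           J           M
  I            0.2998       1.286       1.419
  C           -0.2609     -0.5217      0.2609
  E           0.03894      0.7643        1.68
  solve Keq expr → x = 0.2609; check Q = 73.86
Then add 0.3703 M of M.
Step 2:
                    G           J           M
  I           0.03894      0.7643        2.05
  C          0.006787     0.01357   -0.006787
  E           0.04572      0.7778       2.043
  solve Keq expr → x = -0.006787; check Q = 73.86
Then remove 0.7817 M of M.
Step 3:
                    G           J           M
  I           0.04572      0.7778       1.262
  C          -0.01485    -0.02969     0.01485
  E           0.03088      0.7482       1.277
  solve Keq expr → x = 0.01485; check Q = 73.86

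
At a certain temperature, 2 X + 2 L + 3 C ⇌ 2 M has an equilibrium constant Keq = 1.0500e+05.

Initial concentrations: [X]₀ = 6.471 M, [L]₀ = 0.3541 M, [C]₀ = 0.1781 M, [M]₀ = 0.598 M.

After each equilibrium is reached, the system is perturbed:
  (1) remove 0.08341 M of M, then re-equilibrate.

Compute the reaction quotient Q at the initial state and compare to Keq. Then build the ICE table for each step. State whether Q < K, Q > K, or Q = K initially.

Q₀ = 12.06 vs Keq = 1.0500e+05 ⇒ Q<K, forward
Step 1:
                  X         L         C         M
  Initial     6.471    0.3541    0.1781     0.598
  Change    -0.1104   -0.1104   -0.1655    0.1104
  Equil       6.361    0.2437   0.01257    0.7084
  solve Keq expr → x = 0.05518; check Q = 1.0500e+05
Then remove 0.08341 M of M.
Step 2:
                  X         L         C         M
  Initial     6.361    0.2437   0.01257    0.6249
  Change  -6.5201e-04 -6.5201e-04 -9.7802e-04 6.5201e-04
  Equil        6.36    0.2431    0.0116    0.6256
  solve Keq expr → x = 3.2601e-04; check Q = 1.0500e+05

Q₀ = 12.06; Q < K (proceeds forward)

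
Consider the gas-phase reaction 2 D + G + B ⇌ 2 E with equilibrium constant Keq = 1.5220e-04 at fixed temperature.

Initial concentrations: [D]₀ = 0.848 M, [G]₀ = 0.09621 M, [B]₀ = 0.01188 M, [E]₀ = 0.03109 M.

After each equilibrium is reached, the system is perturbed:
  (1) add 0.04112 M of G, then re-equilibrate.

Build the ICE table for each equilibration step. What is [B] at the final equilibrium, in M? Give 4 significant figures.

Q₀ = 1.176 vs Keq = 1.5220e-04 ⇒ Q>K, reverse
Step 1:
                    D           G           B           E
  Initial       0.848     0.09621     0.01188     0.03109
  Change      0.03049     0.01525     0.01525    -0.03049
  Equil        0.8785      0.1115     0.02713  5.9594e-04
  solve Keq expr → x = -0.01525; check Q = 1.5220e-04
Then add 0.04112 M of G.
Step 2:
                    D           G           B           E
  Initial      0.8785      0.1526     0.02713  5.9594e-04
  Change  -1.0048e-04 -5.0239e-05 -5.0239e-05  1.0048e-04
  Equil        0.8784      0.1525     0.02708  6.9642e-04
  solve Keq expr → x = 5.0239e-05; check Q = 1.5220e-04

[B]_eq = 0.02708 M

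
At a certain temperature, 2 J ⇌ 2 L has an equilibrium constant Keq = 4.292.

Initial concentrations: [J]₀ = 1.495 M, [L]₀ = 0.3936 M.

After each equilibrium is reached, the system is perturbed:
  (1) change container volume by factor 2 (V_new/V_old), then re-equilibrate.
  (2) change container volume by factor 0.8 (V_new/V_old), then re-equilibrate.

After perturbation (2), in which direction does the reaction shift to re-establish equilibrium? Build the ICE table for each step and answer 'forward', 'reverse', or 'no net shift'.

Direction: no net shift

Q₀ = 0.06932 vs Keq = 4.292 ⇒ Q<K, forward
Step 1:
                    J           L
  I             1.495      0.3936
  C           -0.8802      0.8802
  E            0.6148       1.274
  solve Keq expr → x = 0.4401; check Q = 4.292
Then change container volume by factor 2 (V_new/V_old).
Step 2:
                    J           L
  I            0.3074      0.6369
  C                 0           0
  E            0.3074      0.6369
  solve Keq expr → x = 0; check Q = 4.292
Then change container volume by factor 0.8 (V_new/V_old).
Step 3:
                    J           L
  I            0.3843      0.7961
  C                 0           0
  E            0.3843      0.7961
  solve Keq expr → x = 0; check Q = 4.292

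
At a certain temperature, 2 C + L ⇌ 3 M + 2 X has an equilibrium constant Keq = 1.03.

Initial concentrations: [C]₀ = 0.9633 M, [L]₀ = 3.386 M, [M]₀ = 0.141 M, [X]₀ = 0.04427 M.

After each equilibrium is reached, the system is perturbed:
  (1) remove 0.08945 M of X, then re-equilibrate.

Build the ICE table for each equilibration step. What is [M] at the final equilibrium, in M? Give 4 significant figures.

[M]_eq = 1.062 M

Q₀ = 1.7485e-06 vs Keq = 1.03 ⇒ Q<K, forward
Step 1:
                    C           L           M           X
  Initial      0.9633       3.386       0.141     0.04427
  Change      -0.5916     -0.2958      0.8874      0.5916
  Equil        0.3717        3.09       1.028      0.6359
  solve Keq expr → x = 0.2958; check Q = 1.03
Then remove 0.08945 M of X.
Step 2:
                    C           L           M           X
  Initial      0.3717        3.09       1.028      0.5464
  Change     -0.02229    -0.01114     0.03343     0.02229
  Equil        0.3494       3.079       1.062      0.5687
  solve Keq expr → x = 0.01114; check Q = 1.03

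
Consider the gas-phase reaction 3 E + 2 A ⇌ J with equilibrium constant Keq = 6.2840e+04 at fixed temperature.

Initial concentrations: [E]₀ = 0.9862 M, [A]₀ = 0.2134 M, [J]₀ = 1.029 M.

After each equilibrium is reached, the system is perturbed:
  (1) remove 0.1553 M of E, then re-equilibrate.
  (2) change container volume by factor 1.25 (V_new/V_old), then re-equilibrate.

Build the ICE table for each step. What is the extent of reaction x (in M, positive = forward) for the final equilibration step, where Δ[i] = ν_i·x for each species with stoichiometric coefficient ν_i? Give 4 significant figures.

x = -0.002315 M

Q₀ = 23.56 vs Keq = 6.2840e+04 ⇒ Q<K, forward
Step 1:
                   E          A          J
  Initial     0.9862     0.2134      1.029
  Change     -0.3087    -0.2058     0.1029
  Equil       0.6775    0.00761      1.132
  solve Keq expr → x = 0.1029; check Q = 6.2840e+04
Then remove 0.1553 M of E.
Step 2:
                   E          A          J
  Initial     0.5222    0.00761      1.132
  Change    0.005193   0.003462  -0.001731
  Equil       0.5274    0.01107       1.13
  solve Keq expr → x = -0.001731; check Q = 6.2840e+04
Then change container volume by factor 1.25 (V_new/V_old).
Step 3:
                   E          A          J
  Initial     0.4219   0.008858     0.9041
  Change    0.006945    0.00463  -0.002315
  Equil       0.4289    0.01349     0.9018
  solve Keq expr → x = -0.002315; check Q = 6.2840e+04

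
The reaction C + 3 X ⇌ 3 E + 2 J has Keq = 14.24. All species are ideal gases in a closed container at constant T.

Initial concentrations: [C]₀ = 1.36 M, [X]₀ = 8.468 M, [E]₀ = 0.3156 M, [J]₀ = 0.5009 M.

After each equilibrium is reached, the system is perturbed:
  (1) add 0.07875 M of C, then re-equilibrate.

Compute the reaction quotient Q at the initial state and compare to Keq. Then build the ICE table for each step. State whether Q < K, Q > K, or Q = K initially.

Q₀ = 9.5506e-06; Q < K (proceeds forward)

Q₀ = 9.5506e-06 vs Keq = 14.24 ⇒ Q<K, forward
Step 1:
                   C          X          E          J
  Initial       1.36      8.468     0.3156     0.5009
  Change       -1.14      -3.42       3.42       2.28
  Equil         0.22      5.048      3.735      2.781
  solve Keq expr → x = 1.14; check Q = 14.24
Then add 0.07875 M of C.
Step 2:
                   C          X          E          J
  Initial     0.2988      5.048      3.735      2.781
  Change    -0.03344    -0.1003     0.1003    0.06688
  Equil       0.2653      4.948      3.836      2.848
  solve Keq expr → x = 0.03344; check Q = 14.24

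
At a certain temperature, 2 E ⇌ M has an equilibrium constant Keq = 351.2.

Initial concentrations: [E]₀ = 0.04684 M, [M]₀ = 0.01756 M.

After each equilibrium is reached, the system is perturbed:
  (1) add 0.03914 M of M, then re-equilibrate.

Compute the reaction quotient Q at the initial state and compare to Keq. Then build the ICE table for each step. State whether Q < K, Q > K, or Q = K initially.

Q₀ = 8.004; Q < K (proceeds forward)

Q₀ = 8.004 vs Keq = 351.2 ⇒ Q<K, forward
Step 1:
                  E         M
  I         0.04684   0.01756
  C        -0.03673   0.01836
  E         0.01011   0.03592
  solve Keq expr → x = 0.01836; check Q = 351.2
Then add 0.03914 M of M.
Step 2:
                  E         M
  I         0.01011   0.07506
  C        0.004295 -0.002148
  E         0.01441   0.07292
  solve Keq expr → x = -0.002148; check Q = 351.2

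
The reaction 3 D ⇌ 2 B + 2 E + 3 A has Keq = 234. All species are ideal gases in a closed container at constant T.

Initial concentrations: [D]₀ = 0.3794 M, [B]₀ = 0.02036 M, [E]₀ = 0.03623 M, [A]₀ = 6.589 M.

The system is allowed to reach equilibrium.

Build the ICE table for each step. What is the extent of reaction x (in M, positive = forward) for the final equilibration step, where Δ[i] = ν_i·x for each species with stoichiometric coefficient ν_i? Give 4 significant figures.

Q₀ = 0.00285 vs Keq = 234 ⇒ Q<K, forward
Step 1:
                    D           B           E           A
  Initial      0.3794     0.02036     0.03623       6.589
  Change      -0.2526      0.1684      0.1684      0.2526
  Equil        0.1268      0.1887      0.2046       6.842
  solve Keq expr → x = 0.08419; check Q = 234

x = 0.08419 M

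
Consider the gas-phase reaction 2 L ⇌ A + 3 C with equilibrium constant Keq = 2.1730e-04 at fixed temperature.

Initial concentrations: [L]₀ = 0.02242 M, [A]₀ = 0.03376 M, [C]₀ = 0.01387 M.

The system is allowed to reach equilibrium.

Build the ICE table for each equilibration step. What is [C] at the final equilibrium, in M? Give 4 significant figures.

[C]_eq = 0.01456 M

Q₀ = 1.7921e-04 vs Keq = 2.1730e-04 ⇒ Q<K, forward
Step 1:
                   L          A          C
  I          0.02242    0.03376    0.01387
  C       -4.5716e-04 2.2858e-04 6.8575e-04
  E          0.02196    0.03399    0.01456
  solve Keq expr → x = 2.2858e-04; check Q = 2.1730e-04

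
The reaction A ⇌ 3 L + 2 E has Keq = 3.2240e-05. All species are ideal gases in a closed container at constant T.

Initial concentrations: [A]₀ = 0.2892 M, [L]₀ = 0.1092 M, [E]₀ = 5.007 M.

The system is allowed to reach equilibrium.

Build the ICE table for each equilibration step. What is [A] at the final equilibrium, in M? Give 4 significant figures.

Q₀ = 0.1129 vs Keq = 3.2240e-05 ⇒ Q>K, reverse
Step 1:
                   A          L          E
  I           0.2892     0.1092      5.007
  C          0.03389    -0.1017   -0.06778
  E           0.3231    0.00753      4.939
  solve Keq expr → x = -0.03389; check Q = 3.2240e-05

[A]_eq = 0.3231 M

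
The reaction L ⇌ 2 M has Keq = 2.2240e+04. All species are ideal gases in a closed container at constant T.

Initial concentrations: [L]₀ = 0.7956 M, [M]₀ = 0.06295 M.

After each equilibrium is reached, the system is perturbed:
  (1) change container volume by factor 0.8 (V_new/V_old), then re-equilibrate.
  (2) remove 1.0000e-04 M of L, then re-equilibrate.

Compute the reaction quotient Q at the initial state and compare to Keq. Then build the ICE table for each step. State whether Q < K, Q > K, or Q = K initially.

Q₀ = 0.004981 vs Keq = 2.2240e+04 ⇒ Q<K, forward
Step 1:
                  L         M
  init       0.7956   0.06295
  Δ         -0.7955     1.591
  eq      1.2299e-04     1.654
  solve Keq expr → x = 0.7955; check Q = 2.2240e+04
Then change container volume by factor 0.8 (V_new/V_old).
Step 2:
                  L         M
  init    1.5374e-04     2.067
  Δ       3.8422e-05 -7.6843e-05
  eq      1.9216e-04     2.067
  solve Keq expr → x = -3.8422e-05; check Q = 2.2240e+04
Then remove 1.0000e-04 M of L.
Step 3:
                  L         M
  init    9.2165e-05     2.067
  Δ       9.9963e-05 -1.9993e-04
  eq      1.9213e-04     2.067
  solve Keq expr → x = -9.9963e-05; check Q = 2.2240e+04

Q₀ = 0.004981; Q < K (proceeds forward)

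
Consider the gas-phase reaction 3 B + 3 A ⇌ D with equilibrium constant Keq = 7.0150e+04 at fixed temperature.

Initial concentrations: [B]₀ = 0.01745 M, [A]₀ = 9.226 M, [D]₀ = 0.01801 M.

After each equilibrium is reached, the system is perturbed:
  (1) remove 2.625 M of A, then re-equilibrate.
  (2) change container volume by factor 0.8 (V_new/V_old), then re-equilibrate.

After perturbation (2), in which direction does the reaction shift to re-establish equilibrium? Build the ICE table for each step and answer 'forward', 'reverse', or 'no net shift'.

Direction: forward

Q₀ = 4.316 vs Keq = 7.0150e+04 ⇒ Q<K, forward
Step 1:
                  B         A         D
  init      0.01745     9.226   0.01801
  Δ         -0.0167   -0.0167  0.005565
  eq      7.5494e-04     9.209   0.02358
  solve Keq expr → x = 0.005565; check Q = 7.0150e+04
Then remove 2.625 M of A.
Step 2:
                  B         A         D
  init    7.5494e-04     6.584   0.02358
  Δ       2.9944e-04 2.9944e-04 -9.9812e-05
  eq       0.001054     6.585   0.02348
  solve Keq expr → x = -9.9812e-05; check Q = 7.0150e+04
Then change container volume by factor 0.8 (V_new/V_old).
Step 3:
                  B         A         D
  init     0.001318     8.231   0.02934
  Δ       -4.0789e-04 -4.0789e-04 1.3596e-04
  eq      9.1008e-04      8.23   0.02948
  solve Keq expr → x = 1.3596e-04; check Q = 7.0150e+04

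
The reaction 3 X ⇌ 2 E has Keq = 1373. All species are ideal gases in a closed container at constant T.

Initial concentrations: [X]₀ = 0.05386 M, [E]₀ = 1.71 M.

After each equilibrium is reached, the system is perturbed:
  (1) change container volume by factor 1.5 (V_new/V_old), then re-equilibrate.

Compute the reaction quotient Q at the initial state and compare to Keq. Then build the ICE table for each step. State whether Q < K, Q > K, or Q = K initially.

Q₀ = 1.8715e+04; Q > K (proceeds reverse)

Q₀ = 1.8715e+04 vs Keq = 1373 ⇒ Q>K, reverse
Step 1:
                  X         E
  init      0.05386      1.71
  Δ         0.07237  -0.04825
  eq         0.1262     1.662
  solve Keq expr → x = -0.02412; check Q = 1373
Then change container volume by factor 1.5 (V_new/V_old).
Step 2:
                  X         E
  init      0.08415     1.108
  Δ         0.01172 -0.007816
  eq        0.09588       1.1
  solve Keq expr → x = -0.003908; check Q = 1373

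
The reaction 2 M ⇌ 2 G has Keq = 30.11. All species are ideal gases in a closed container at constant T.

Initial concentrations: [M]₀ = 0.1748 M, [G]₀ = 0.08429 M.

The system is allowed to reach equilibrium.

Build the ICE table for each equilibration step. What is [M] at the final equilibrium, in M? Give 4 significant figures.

Q₀ = 0.2325 vs Keq = 30.11 ⇒ Q<K, forward
Step 1:
                    M           G
  Initial      0.1748     0.08429
  Change      -0.1349      0.1349
  Equil       0.03994      0.2192
  solve Keq expr → x = 0.06743; check Q = 30.11

[M]_eq = 0.03994 M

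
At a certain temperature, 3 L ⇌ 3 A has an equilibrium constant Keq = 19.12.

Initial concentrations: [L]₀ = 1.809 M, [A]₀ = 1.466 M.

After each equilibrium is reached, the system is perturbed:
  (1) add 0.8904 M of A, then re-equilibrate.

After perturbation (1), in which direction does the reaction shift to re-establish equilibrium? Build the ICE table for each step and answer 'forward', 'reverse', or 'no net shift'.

Direction: reverse

Q₀ = 0.5322 vs Keq = 19.12 ⇒ Q<K, forward
Step 1:
                  L         A
  Initial     1.809     1.466
  Change    -0.9176    0.9176
  Equil      0.8914     2.384
  solve Keq expr → x = 0.3059; check Q = 19.12
Then add 0.8904 M of A.
Step 2:
                  L         A
  Initial    0.8914     3.274
  Change     0.2424   -0.2424
  Equil       1.134     3.032
  solve Keq expr → x = -0.08078; check Q = 19.12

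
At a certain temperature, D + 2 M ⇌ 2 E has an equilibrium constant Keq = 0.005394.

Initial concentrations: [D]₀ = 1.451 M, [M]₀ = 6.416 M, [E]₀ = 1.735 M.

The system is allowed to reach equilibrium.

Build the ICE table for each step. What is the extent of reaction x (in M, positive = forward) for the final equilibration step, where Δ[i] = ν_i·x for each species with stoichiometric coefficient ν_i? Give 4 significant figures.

Q₀ = 0.0504 vs Keq = 0.005394 ⇒ Q>K, reverse
Step 1:
                  D         M         E
  I           1.451     6.416     1.735
  C          0.4893    0.9785   -0.9785
  E            1.94     7.395    0.7565
  solve Keq expr → x = -0.4893; check Q = 0.005394

x = -0.4893 M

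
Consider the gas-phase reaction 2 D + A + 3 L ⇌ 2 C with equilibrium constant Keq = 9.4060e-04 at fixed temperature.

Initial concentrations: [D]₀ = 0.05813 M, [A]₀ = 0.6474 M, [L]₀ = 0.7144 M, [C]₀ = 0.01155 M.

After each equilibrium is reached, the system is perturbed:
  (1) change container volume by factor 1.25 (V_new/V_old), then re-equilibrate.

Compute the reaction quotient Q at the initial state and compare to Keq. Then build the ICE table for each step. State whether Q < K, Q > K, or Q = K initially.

Q₀ = 0.1673; Q > K (proceeds reverse)

Q₀ = 0.1673 vs Keq = 9.4060e-04 ⇒ Q>K, reverse
Step 1:
                    D           A           L           C
  Initial     0.05813      0.6474      0.7144     0.01155
  Change      0.01049    0.005245     0.01573    -0.01049
  Equil       0.06862      0.6526      0.7301    0.001061
  solve Keq expr → x = -0.005245; check Q = 9.4060e-04
Then change container volume by factor 1.25 (V_new/V_old).
Step 2:
                    D           A           L           C
  Initial      0.0549      0.5221      0.5841  8.4856e-04
  Change   3.0178e-04  1.5089e-04  4.5267e-04 -3.0178e-04
  Equil        0.0552      0.5223      0.5846  5.4678e-04
  solve Keq expr → x = -1.5089e-04; check Q = 9.4060e-04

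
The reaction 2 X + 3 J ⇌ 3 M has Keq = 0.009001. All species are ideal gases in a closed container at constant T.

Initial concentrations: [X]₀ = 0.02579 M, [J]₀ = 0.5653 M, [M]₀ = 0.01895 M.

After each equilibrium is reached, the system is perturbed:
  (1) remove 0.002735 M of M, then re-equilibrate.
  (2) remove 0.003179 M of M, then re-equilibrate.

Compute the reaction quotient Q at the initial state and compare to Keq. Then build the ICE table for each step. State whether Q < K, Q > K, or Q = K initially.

Q₀ = 0.05664 vs Keq = 0.009001 ⇒ Q>K, reverse
Step 1:
                   X          J          M
  I          0.02579     0.5653    0.01895
  C         0.004857   0.007286  -0.007286
  E          0.03065     0.5726    0.01166
  solve Keq expr → x = -0.002429; check Q = 0.009001
Then remove 0.002735 M of M.
Step 2:
                   X          J          M
  I          0.03065     0.5726   0.008929
  C        -0.001532  -0.002298   0.002298
  E          0.02912     0.5703    0.01123
  solve Keq expr → x = 7.6592e-04; check Q = 0.009001
Then remove 0.003179 M of M.
Step 3:
                   X          J          M
  I          0.02912     0.5703   0.008048
  C        -0.001778  -0.002667   0.002667
  E          0.02734     0.5676    0.01072
  solve Keq expr → x = 8.8894e-04; check Q = 0.009001

Q₀ = 0.05664; Q > K (proceeds reverse)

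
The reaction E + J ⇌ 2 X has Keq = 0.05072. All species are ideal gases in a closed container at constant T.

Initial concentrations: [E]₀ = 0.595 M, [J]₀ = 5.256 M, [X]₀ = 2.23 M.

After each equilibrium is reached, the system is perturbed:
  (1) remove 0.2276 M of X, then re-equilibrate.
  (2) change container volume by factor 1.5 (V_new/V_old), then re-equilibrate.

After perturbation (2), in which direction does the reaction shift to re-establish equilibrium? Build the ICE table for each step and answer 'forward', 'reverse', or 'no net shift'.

Direction: no net shift

Q₀ = 1.59 vs Keq = 0.05072 ⇒ Q>K, reverse
Step 1:
                   E          J          X
  Initial      0.595      5.256       2.23
  Change      0.7893     0.7893     -1.579
  Equil        1.384      6.045     0.6515
  solve Keq expr → x = -0.7893; check Q = 0.05072
Then remove 0.2276 M of X.
Step 2:
                   E          J          X
  Initial      1.384      6.045     0.4239
  Change    -0.09931   -0.09931     0.1986
  Equil        1.285      5.946     0.6225
  solve Keq expr → x = 0.09931; check Q = 0.05072
Then change container volume by factor 1.5 (V_new/V_old).
Step 3:
                   E          J          X
  Initial     0.8566      3.964      0.415
  Change           0          0          0
  Equil       0.8566      3.964      0.415
  solve Keq expr → x = 0; check Q = 0.05072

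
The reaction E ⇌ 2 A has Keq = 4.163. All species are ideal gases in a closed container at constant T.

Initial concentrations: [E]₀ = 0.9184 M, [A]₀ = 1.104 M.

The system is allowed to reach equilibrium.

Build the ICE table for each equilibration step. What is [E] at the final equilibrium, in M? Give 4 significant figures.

[E]_eq = 0.6487 M

Q₀ = 1.327 vs Keq = 4.163 ⇒ Q<K, forward
Step 1:
                   E          A
  I           0.9184      1.104
  C          -0.2697     0.5394
  E           0.6487      1.643
  solve Keq expr → x = 0.2697; check Q = 4.163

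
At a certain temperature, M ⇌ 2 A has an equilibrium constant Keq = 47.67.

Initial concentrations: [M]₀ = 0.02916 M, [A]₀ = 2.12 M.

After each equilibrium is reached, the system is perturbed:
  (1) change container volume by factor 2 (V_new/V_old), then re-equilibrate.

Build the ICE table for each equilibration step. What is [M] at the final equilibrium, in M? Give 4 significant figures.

Q₀ = 154.1 vs Keq = 47.67 ⇒ Q>K, reverse
Step 1:
                    M           A
  init        0.02916        2.12
  Δ           0.05551      -0.111
  eq          0.08467       2.009
  solve Keq expr → x = -0.05551; check Q = 47.67
Then change container volume by factor 2 (V_new/V_old).
Step 2:
                    M           A
  init        0.04233       1.004
  Δ          -0.01949     0.03898
  eq          0.02284       1.043
  solve Keq expr → x = 0.01949; check Q = 47.67

[M]_eq = 0.02284 M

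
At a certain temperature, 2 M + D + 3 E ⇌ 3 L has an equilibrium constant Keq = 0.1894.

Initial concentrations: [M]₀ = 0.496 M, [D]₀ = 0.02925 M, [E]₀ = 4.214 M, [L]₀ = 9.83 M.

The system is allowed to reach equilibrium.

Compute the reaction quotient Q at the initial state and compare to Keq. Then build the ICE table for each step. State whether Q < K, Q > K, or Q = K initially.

Q₀ = 1764 vs Keq = 0.1894 ⇒ Q>K, reverse
Step 1:
                    M           D           E           L
  Initial       0.496     0.02925       4.214        9.83
  Change        1.863      0.9313       2.794      -2.794
  Equil         2.359      0.9606       7.008       7.036
  solve Keq expr → x = -0.9313; check Q = 0.1894

Q₀ = 1764; Q > K (proceeds reverse)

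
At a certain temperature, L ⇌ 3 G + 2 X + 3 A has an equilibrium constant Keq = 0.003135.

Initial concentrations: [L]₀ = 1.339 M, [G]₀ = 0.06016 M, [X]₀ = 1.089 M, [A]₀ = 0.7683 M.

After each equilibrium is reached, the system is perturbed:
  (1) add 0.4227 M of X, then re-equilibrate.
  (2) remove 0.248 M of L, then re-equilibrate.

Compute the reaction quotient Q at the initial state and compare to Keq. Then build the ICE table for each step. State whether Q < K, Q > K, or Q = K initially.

Q₀ = 8.7456e-05; Q < K (proceeds forward)

Q₀ = 8.7456e-05 vs Keq = 0.003135 ⇒ Q<K, forward
Step 1:
                    L           G           X           A
  Initial       1.339     0.06016       1.089      0.7683
  Change     -0.03521      0.1056     0.07041      0.1056
  Equil         1.304      0.1658       1.159      0.8739
  solve Keq expr → x = 0.03521; check Q = 0.003135
Then add 0.4227 M of X.
Step 2:
                    L           G           X           A
  Initial       1.304      0.1658       1.582      0.8739
  Change     0.008547    -0.02564    -0.01709    -0.02564
  Equil         1.312      0.1401       1.565      0.8483
  solve Keq expr → x = -0.008547; check Q = 0.003135
Then remove 0.248 M of L.
Step 3:
                    L           G           X           A
  Initial       1.064      0.1401       1.565      0.8483
  Change      0.00261   -0.007831    -0.00522   -0.007831
  Equil         1.067      0.1323        1.56      0.8404
  solve Keq expr → x = -0.00261; check Q = 0.003135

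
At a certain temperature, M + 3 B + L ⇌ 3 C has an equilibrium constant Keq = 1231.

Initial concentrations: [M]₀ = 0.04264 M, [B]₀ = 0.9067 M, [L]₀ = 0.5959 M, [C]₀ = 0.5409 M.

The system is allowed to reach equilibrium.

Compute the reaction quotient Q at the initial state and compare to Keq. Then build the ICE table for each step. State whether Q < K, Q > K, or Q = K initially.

Q₀ = 8.355; Q < K (proceeds forward)

Q₀ = 8.355 vs Keq = 1231 ⇒ Q<K, forward
Step 1:
                  M         B         L         C
  Initial   0.04264    0.9067    0.5959    0.5409
  Change   -0.04173   -0.1252  -0.04173    0.1252
  Equil   9.0766e-04    0.7815    0.5542    0.6661
  solve Keq expr → x = 0.04173; check Q = 1231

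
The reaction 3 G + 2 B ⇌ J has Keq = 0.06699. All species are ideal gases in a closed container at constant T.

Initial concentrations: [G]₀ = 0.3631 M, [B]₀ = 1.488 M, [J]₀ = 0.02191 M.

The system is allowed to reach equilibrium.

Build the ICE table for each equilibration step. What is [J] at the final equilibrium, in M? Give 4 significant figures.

Q₀ = 0.2067 vs Keq = 0.06699 ⇒ Q>K, reverse
Step 1:
                  G         B         J
  init       0.3631     1.488   0.02191
  Δ         0.03642   0.02428  -0.01214
  eq         0.3995     1.512   0.00977
  solve Keq expr → x = -0.01214; check Q = 0.06699

[J]_eq = 0.00977 M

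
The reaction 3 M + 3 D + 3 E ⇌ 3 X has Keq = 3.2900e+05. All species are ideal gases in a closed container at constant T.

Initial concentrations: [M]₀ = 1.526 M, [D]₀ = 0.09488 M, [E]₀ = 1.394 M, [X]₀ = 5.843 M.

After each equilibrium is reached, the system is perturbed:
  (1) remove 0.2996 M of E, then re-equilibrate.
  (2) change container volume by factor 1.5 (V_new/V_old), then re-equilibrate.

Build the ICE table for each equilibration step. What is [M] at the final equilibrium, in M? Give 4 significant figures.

[M]_eq = 1.028 M

Q₀ = 2.4262e+04 vs Keq = 3.2900e+05 ⇒ Q<K, forward
Step 1:
                   M          D          E          X
  I            1.526    0.09488      1.394      5.843
  C         -0.05173   -0.05173   -0.05173    0.05173
  E            1.474    0.04315      1.342      5.895
  solve Keq expr → x = 0.01724; check Q = 3.2900e+05
Then remove 0.2996 M of E.
Step 2:
                   M          D          E          X
  I            1.474    0.04315      1.043      5.895
  C          0.01128    0.01128    0.01128   -0.01128
  E            1.486    0.05443      1.054      5.883
  solve Keq expr → x = -0.003761; check Q = 3.2900e+05
Then change container volume by factor 1.5 (V_new/V_old).
Step 3:
                   M          D          E          X
  I           0.9904    0.03629     0.7026      3.922
  C          0.03765    0.03765    0.03765   -0.03765
  E            1.028    0.07394     0.7403      3.885
  solve Keq expr → x = -0.01255; check Q = 3.2900e+05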